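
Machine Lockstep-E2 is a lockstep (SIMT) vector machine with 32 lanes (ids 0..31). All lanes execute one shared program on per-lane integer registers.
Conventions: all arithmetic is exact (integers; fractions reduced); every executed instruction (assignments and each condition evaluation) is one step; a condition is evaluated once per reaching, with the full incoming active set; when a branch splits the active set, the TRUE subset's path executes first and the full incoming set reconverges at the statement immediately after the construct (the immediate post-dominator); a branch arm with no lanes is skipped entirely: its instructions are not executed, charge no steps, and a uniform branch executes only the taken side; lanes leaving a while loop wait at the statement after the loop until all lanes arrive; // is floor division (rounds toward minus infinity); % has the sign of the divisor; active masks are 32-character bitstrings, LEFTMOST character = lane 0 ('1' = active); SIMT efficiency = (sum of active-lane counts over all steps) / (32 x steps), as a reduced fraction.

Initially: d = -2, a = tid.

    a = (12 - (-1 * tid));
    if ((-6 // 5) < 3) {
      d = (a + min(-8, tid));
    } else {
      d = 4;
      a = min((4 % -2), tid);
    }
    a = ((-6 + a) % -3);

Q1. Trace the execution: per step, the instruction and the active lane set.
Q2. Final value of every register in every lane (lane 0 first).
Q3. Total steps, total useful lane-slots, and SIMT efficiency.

step 0: a <- (12 - (-1 * tid))       11111111111111111111111111111111
step 1: eval ((-6 // 5) < 3)         11111111111111111111111111111111
step 2: d <- (a + min(-8, tid))      11111111111111111111111111111111
step 3: a <- ((-6 + a) % -3)         11111111111111111111111111111111

Answer: 4 steps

d: 4,5,6,7,8,9,10,11,12,13,14,15,16,17,18,19,20,21,22,23,24,25,26,27,28,29,30,31,32,33,34,35
a: 0,-2,-1,0,-2,-1,0,-2,-1,0,-2,-1,0,-2,-1,0,-2,-1,0,-2,-1,0,-2,-1,0,-2,-1,0,-2,-1,0,-2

steps = 4; useful = 128; efficiency = 128/128 = 1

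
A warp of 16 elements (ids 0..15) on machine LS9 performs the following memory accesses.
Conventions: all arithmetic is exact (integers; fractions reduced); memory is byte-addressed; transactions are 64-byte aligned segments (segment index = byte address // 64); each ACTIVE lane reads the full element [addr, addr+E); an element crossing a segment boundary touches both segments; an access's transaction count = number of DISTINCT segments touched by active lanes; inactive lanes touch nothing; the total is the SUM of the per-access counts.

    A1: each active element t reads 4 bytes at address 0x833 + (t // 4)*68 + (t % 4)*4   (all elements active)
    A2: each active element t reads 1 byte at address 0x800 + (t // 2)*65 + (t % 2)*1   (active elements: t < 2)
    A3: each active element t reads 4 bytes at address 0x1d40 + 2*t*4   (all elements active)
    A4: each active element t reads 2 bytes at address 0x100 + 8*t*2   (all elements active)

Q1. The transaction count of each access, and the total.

A1: 5 transactions
A2: 1 transaction
A3: 2 transactions
A4: 4 transactions

Answer: 5,1,2,4; total 12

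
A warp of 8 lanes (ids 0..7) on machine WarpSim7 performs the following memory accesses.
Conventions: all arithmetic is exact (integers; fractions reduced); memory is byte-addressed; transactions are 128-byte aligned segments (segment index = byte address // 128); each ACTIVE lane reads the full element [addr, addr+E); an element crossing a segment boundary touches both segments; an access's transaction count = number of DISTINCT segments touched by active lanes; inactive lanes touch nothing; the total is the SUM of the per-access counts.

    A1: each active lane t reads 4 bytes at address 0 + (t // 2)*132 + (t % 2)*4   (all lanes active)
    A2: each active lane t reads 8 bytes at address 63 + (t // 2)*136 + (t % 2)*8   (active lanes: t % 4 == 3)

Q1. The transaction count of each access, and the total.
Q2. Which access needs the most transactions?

A1: 4 transactions
A2: 2 transactions

Answer: 4,2; total 6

Answer: A1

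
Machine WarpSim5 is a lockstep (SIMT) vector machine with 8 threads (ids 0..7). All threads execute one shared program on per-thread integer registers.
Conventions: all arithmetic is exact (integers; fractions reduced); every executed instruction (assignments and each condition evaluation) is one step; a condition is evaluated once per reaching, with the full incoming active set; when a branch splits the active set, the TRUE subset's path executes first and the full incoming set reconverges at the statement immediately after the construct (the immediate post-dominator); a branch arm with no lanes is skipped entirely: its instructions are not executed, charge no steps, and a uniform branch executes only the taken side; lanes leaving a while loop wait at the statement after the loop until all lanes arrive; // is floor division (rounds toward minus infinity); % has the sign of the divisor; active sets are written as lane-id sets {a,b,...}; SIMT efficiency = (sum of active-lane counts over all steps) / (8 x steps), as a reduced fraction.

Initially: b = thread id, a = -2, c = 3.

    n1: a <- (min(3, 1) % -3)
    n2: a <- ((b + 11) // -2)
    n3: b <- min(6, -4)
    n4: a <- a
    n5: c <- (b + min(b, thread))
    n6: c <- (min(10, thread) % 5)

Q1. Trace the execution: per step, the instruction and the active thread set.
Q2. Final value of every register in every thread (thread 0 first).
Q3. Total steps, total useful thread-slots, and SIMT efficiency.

step 0: a <- (min(3, 1) % -3)        {0,1,2,3,4,5,6,7}
step 1: a <- ((b + 11) // -2)        {0,1,2,3,4,5,6,7}
step 2: b <- min(6, -4)              {0,1,2,3,4,5,6,7}
step 3: a <- a                       {0,1,2,3,4,5,6,7}
step 4: c <- (b + min(b, thread))    {0,1,2,3,4,5,6,7}
step 5: c <- (min(10, thread) % 5)   {0,1,2,3,4,5,6,7}

Answer: 6 steps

b: -4,-4,-4,-4,-4,-4,-4,-4
a: -6,-6,-7,-7,-8,-8,-9,-9
c: 0,1,2,3,4,0,1,2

steps = 6; useful = 48; efficiency = 48/48 = 1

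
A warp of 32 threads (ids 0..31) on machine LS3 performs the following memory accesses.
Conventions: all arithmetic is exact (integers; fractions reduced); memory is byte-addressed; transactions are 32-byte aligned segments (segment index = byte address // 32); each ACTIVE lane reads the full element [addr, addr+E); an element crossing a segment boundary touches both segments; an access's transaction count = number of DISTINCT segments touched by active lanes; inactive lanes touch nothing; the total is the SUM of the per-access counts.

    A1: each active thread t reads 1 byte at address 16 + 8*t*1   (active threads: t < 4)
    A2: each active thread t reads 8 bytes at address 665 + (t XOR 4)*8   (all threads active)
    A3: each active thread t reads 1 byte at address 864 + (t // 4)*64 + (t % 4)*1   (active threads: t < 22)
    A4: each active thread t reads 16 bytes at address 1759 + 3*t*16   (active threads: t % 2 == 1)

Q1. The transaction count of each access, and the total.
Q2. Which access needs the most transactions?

A1: 2 transactions
A2: 9 transactions
A3: 6 transactions
A4: 16 transactions

Answer: 2,9,6,16; total 33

Answer: A4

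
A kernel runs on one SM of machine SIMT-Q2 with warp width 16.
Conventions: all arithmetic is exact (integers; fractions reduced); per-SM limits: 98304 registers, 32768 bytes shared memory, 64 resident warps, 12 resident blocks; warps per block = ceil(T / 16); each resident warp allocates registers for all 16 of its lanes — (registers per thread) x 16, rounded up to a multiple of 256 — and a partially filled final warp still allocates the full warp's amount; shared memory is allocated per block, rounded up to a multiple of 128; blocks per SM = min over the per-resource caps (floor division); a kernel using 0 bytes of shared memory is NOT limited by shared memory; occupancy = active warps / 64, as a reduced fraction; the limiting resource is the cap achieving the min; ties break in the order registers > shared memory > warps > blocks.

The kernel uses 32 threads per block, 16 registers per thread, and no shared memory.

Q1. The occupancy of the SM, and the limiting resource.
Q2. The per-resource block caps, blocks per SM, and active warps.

Answer: occupancy 3/8, limited by blocks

registers: 192 blocks
shared memory: no limit (kernel uses none)
warps: 32 blocks
blocks: 12 blocks

Answer: 12 blocks, 24 active warps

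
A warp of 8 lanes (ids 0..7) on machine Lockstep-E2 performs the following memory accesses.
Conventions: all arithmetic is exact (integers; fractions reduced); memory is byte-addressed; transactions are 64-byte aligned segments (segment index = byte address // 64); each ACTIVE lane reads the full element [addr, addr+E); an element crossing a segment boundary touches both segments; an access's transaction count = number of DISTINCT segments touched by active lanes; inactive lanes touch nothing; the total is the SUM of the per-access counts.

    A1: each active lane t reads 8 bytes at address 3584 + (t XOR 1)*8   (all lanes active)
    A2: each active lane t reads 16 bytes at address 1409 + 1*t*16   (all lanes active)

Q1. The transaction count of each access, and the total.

A1: 1 transaction
A2: 3 transactions

Answer: 1,3; total 4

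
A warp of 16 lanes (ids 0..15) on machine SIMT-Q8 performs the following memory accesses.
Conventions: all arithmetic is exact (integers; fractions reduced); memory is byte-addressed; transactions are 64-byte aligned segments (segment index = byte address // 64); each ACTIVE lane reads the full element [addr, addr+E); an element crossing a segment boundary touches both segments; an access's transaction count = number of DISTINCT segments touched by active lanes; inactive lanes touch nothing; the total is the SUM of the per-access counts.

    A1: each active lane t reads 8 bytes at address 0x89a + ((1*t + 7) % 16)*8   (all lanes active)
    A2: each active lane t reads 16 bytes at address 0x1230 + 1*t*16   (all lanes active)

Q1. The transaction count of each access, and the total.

A1: 3 transactions
A2: 5 transactions

Answer: 3,5; total 8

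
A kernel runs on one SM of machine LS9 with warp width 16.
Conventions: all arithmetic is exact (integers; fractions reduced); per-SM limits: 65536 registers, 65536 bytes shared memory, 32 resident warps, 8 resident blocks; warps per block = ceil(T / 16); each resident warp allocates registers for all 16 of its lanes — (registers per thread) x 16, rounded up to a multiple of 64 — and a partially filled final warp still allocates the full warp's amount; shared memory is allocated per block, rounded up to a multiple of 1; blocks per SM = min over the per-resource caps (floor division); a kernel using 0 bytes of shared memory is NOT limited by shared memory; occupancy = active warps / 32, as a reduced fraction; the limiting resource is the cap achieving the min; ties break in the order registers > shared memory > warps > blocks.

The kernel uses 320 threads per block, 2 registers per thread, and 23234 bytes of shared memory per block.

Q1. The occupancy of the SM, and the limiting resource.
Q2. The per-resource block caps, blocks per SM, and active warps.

Answer: occupancy 5/8, limited by warps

registers: 51 blocks
shared memory: 2 blocks
warps: 1 block
blocks: 8 blocks

Answer: 1 block, 20 active warps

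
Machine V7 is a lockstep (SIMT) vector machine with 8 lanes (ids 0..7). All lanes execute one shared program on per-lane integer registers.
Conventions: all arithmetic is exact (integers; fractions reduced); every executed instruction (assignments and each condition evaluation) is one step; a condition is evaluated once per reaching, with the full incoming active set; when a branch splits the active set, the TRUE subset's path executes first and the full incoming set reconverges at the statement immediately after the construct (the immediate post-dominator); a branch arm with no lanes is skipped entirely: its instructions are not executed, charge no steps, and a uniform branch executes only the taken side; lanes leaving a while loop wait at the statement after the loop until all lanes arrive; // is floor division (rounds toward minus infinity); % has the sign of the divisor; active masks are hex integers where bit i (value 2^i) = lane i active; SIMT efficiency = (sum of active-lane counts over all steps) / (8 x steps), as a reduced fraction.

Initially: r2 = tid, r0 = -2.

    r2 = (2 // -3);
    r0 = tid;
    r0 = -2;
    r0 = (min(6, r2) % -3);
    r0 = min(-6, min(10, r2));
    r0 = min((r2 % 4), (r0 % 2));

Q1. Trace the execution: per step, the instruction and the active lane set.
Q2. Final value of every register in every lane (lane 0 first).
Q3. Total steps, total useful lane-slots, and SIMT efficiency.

step 0: r2 <- (2 // -3)              0xff
step 1: r0 <- tid                    0xff
step 2: r0 <- -2                     0xff
step 3: r0 <- (min(6, r2) % -3)      0xff
step 4: r0 <- min(-6, min(10, r2))   0xff
step 5: r0 <- min((r2 % 4), (r0 % 2)) 0xff

Answer: 6 steps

r2: -1,-1,-1,-1,-1,-1,-1,-1
r0: 0,0,0,0,0,0,0,0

steps = 6; useful = 48; efficiency = 48/48 = 1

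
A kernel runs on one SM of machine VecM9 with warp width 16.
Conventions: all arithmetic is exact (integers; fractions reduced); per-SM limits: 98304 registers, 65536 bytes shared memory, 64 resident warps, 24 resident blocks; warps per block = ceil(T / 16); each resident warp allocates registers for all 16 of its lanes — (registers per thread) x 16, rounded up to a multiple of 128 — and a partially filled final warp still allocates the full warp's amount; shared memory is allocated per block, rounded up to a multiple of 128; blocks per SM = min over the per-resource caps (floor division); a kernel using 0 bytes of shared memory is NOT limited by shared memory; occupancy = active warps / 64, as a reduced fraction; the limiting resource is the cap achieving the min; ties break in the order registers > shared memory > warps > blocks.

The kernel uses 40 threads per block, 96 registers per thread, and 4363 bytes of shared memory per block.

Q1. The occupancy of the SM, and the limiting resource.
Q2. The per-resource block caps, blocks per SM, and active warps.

Answer: occupancy 21/32, limited by shared memory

registers: 21 blocks
shared memory: 14 blocks
warps: 21 blocks
blocks: 24 blocks

Answer: 14 blocks, 42 active warps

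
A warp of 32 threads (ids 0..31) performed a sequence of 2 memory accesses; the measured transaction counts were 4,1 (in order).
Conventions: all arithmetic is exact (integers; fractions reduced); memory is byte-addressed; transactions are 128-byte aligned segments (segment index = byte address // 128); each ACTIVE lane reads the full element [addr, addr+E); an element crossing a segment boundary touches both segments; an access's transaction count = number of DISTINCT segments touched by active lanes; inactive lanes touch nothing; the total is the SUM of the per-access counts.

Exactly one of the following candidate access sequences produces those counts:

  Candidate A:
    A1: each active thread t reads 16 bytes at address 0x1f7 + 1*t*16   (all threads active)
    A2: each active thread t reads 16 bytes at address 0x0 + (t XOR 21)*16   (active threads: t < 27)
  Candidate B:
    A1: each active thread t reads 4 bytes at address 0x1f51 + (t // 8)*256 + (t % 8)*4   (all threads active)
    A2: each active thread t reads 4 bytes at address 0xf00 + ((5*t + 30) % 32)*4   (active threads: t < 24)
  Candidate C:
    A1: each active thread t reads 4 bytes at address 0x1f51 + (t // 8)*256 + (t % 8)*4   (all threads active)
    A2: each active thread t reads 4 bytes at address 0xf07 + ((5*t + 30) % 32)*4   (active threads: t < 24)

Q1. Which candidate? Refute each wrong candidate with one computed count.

A: A1 gives 5 transactions, not 4
C: A2 gives 2 transactions, not 1
B: all counts match (4,1)

Answer: B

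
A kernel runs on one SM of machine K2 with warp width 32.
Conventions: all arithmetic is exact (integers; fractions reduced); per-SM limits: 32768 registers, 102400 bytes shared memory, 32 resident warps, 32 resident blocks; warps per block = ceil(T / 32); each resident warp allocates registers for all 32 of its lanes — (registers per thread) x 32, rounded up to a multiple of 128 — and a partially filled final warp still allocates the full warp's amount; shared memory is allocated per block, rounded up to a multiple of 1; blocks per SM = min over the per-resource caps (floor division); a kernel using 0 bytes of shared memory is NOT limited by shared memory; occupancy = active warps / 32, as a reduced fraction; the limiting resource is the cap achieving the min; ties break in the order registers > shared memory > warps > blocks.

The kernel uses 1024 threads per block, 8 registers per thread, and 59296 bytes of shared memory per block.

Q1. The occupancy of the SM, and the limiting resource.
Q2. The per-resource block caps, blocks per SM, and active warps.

Answer: occupancy 1, limited by shared memory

registers: 4 blocks
shared memory: 1 block
warps: 1 block
blocks: 32 blocks

Answer: 1 block, 32 active warps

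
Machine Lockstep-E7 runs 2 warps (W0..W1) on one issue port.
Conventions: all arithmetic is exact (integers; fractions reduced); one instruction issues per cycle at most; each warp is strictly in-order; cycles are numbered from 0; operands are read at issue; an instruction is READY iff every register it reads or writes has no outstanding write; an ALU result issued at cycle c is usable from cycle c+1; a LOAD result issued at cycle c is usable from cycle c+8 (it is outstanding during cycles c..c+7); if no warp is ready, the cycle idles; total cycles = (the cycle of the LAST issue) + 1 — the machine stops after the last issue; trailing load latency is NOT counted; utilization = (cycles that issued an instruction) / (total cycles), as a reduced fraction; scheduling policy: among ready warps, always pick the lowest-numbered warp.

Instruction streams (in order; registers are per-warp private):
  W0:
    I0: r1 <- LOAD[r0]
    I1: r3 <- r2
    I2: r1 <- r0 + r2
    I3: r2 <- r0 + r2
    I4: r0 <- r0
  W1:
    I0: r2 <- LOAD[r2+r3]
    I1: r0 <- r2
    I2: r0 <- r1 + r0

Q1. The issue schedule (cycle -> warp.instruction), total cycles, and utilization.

cycle 0: W0.I0
cycle 1: W0.I1
cycle 2: W1.I0
cycle 3: idle
cycle 4: idle
cycle 5: idle
cycle 6: idle
cycle 7: idle
cycle 8: W0.I2
cycle 9: W0.I3
cycle 10: W0.I4
cycle 11: W1.I1
cycle 12: W1.I2

Answer: 13 cycles, utilization 8/13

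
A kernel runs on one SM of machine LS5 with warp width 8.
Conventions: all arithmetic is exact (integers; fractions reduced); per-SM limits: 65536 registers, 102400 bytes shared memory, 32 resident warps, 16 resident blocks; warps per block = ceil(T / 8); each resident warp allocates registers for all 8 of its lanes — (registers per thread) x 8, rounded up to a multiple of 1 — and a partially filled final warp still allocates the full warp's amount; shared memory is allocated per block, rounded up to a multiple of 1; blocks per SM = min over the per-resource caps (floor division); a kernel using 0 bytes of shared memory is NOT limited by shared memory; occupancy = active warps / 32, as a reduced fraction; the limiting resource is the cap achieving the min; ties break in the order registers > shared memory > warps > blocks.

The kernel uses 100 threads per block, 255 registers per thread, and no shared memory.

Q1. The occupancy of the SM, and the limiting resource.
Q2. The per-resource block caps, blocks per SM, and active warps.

Answer: occupancy 13/16, limited by registers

registers: 2 blocks
shared memory: no limit (kernel uses none)
warps: 2 blocks
blocks: 16 blocks

Answer: 2 blocks, 26 active warps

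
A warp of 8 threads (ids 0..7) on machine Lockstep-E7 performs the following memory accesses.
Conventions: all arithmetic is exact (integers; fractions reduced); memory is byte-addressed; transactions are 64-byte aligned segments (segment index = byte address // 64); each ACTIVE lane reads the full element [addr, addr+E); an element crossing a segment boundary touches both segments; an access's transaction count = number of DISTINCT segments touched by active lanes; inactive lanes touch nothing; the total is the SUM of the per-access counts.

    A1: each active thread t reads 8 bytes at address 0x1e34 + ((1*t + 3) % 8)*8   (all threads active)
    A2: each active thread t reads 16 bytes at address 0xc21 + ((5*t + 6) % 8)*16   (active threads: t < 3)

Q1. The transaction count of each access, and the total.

A1: 2 transactions
A2: 3 transactions

Answer: 2,3; total 5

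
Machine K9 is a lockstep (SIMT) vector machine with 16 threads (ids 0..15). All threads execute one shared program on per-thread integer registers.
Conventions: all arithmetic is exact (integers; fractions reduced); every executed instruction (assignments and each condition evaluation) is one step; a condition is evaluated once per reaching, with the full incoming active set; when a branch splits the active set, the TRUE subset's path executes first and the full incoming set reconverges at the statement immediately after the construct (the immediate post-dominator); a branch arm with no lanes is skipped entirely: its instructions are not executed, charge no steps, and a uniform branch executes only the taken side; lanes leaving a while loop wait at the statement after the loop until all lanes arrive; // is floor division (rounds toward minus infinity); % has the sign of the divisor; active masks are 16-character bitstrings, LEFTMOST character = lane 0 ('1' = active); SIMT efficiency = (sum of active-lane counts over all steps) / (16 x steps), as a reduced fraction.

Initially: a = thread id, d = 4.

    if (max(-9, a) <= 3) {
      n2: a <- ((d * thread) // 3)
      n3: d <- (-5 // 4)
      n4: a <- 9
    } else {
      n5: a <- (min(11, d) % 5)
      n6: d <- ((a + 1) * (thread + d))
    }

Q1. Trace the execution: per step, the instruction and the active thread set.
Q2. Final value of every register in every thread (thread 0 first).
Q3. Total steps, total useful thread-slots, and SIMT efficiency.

step 0: eval (max(-9, a) <= 3)       1111111111111111
step 1: a <- ((d * thread) // 3)     1111000000000000
step 2: d <- (-5 // 4)               1111000000000000
step 3: a <- 9                       1111000000000000
step 4: a <- (min(11, d) % 5)        0000111111111111
step 5: d <- ((a + 1) * (thread + d)) 0000111111111111

Answer: 6 steps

a: 9,9,9,9,4,4,4,4,4,4,4,4,4,4,4,4
d: -2,-2,-2,-2,40,45,50,55,60,65,70,75,80,85,90,95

steps = 6; useful = 52; efficiency = 52/96 = 13/24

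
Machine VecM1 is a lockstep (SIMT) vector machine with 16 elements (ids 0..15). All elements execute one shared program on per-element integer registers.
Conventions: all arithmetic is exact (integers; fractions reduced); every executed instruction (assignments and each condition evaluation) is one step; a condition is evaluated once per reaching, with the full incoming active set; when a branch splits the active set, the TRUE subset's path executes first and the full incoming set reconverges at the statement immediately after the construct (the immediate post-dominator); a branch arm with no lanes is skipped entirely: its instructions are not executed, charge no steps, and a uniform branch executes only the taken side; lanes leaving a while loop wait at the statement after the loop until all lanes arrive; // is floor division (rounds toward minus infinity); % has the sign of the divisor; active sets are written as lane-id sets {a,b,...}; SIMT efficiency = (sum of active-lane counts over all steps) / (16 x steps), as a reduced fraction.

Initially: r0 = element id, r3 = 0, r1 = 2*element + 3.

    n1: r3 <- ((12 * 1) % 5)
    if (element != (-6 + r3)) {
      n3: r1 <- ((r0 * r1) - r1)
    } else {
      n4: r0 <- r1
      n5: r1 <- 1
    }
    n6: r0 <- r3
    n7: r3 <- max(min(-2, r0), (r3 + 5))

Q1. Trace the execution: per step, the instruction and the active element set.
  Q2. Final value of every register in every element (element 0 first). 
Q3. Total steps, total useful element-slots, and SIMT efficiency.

step 0: r3 <- ((12 * 1) % 5)         {0,1,2,3,4,5,6,7,8,9,10,11,12,13,14,15}
step 1: eval (element != (-6 + r3))  {0,1,2,3,4,5,6,7,8,9,10,11,12,13,14,15}
step 2: r1 <- ((r0 * r1) - r1)       {0,1,2,3,4,5,6,7,8,9,10,11,12,13,14,15}
step 3: r0 <- r3                     {0,1,2,3,4,5,6,7,8,9,10,11,12,13,14,15}
step 4: r3 <- max(min(-2, r0), (r3 + 5)) {0,1,2,3,4,5,6,7,8,9,10,11,12,13,14,15}

Answer: 5 steps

r0: 2,2,2,2,2,2,2,2,2,2,2,2,2,2,2,2
r3: 7,7,7,7,7,7,7,7,7,7,7,7,7,7,7,7
r1: -3,0,7,18,33,52,75,102,133,168,207,250,297,348,403,462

steps = 5; useful = 80; efficiency = 80/80 = 1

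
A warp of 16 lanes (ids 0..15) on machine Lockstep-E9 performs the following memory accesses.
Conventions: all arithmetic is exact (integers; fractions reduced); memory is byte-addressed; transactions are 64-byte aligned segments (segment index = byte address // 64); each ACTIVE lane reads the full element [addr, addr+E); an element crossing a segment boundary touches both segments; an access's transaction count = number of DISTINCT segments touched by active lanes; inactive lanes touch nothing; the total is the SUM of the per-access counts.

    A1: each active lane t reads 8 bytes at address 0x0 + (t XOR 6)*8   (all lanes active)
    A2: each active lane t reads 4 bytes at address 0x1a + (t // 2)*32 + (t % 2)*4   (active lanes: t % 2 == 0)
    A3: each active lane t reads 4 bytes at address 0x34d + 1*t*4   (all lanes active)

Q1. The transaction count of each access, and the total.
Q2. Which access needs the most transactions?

A1: 2 transactions
A2: 4 transactions
A3: 2 transactions

Answer: 2,4,2; total 8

Answer: A2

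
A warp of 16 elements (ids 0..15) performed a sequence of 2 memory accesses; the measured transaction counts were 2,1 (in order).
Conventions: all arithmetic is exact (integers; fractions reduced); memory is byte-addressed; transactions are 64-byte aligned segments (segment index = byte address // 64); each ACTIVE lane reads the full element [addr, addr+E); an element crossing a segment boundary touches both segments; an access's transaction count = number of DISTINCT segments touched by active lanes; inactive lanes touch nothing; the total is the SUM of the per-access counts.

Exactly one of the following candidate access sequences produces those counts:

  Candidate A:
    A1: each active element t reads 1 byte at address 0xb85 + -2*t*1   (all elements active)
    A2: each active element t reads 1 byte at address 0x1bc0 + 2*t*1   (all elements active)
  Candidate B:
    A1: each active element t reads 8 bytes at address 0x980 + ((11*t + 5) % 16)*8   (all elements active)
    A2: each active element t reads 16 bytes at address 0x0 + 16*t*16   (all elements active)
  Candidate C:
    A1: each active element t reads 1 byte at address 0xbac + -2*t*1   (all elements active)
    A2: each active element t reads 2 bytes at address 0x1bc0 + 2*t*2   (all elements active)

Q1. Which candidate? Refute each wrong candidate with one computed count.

B: A2 gives 16 transactions, not 1
C: A1 gives 1 transaction, not 2
A: all counts match (2,1)

Answer: A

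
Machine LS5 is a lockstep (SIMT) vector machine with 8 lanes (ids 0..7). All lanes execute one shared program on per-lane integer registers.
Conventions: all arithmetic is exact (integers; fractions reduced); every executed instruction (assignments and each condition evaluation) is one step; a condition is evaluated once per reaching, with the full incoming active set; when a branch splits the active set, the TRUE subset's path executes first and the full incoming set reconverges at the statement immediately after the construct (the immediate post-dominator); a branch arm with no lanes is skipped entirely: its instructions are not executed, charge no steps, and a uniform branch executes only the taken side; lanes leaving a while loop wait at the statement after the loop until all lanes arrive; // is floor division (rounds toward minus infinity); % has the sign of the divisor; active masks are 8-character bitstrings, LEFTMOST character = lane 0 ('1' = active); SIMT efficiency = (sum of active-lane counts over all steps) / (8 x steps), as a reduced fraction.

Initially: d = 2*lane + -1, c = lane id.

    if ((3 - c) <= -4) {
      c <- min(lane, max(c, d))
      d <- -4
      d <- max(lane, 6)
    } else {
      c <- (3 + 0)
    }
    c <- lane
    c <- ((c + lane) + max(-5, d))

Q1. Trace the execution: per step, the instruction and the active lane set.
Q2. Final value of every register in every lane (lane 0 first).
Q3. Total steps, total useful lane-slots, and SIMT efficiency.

step 0: eval ((3 - c) <= -4)         11111111
step 1: c <- min(lane, max(c, d))    00000001
step 2: d <- -4                      00000001
step 3: d <- max(lane, 6)            00000001
step 4: c <- (3 + 0)                 11111110
step 5: c <- lane                    11111111
step 6: c <- ((c + lane) + max(-5, d)) 11111111

Answer: 7 steps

d: -1,1,3,5,7,9,11,7
c: -1,3,7,11,15,19,23,21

steps = 7; useful = 34; efficiency = 34/56 = 17/28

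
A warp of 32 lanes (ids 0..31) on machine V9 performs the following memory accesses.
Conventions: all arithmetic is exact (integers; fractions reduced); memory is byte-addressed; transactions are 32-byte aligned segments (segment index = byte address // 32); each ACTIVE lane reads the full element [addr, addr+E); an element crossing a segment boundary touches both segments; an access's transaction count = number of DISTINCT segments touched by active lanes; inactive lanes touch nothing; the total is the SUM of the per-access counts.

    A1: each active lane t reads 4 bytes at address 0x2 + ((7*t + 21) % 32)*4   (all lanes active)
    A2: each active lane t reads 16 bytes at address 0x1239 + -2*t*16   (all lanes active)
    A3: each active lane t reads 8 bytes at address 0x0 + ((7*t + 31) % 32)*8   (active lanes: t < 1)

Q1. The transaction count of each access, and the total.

A1: 5 transactions
A2: 33 transactions
A3: 1 transaction

Answer: 5,33,1; total 39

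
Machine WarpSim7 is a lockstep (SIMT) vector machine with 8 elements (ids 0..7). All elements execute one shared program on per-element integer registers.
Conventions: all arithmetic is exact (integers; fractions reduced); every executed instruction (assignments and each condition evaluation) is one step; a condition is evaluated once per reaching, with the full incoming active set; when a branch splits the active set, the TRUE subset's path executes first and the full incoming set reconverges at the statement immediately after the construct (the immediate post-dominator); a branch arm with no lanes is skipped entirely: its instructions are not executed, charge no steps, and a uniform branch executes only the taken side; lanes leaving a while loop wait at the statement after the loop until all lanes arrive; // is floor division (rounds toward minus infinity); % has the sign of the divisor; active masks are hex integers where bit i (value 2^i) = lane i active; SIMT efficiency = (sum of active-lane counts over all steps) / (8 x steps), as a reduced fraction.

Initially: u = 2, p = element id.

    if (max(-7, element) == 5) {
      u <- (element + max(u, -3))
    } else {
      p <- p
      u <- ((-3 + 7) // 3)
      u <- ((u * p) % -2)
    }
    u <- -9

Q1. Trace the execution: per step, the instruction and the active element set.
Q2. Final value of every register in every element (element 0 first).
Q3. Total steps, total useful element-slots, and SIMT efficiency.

step 0: eval (max(-7, element) == 5) 0xff
step 1: u <- (element + max(u, -3))  0x20
step 2: p <- p                       0xdf
step 3: u <- ((-3 + 7) // 3)         0xdf
step 4: u <- ((u * p) % -2)          0xdf
step 5: u <- -9                      0xff

Answer: 6 steps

u: -9,-9,-9,-9,-9,-9,-9,-9
p: 0,1,2,3,4,5,6,7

steps = 6; useful = 38; efficiency = 38/48 = 19/24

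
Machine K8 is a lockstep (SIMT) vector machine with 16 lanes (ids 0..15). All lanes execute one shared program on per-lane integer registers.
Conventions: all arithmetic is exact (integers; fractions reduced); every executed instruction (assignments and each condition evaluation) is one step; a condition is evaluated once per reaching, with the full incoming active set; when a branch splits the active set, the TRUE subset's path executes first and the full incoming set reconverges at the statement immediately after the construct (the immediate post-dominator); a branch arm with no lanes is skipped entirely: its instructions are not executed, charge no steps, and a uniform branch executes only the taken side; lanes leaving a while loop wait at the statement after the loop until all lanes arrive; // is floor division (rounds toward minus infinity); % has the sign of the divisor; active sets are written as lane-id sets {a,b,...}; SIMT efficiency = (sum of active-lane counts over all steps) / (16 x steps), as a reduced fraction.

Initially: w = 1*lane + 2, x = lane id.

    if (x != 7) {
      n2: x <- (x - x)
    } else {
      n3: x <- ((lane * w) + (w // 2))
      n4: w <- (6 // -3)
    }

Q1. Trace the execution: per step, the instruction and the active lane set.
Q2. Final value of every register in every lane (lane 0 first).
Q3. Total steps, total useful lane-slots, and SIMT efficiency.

step 0: eval (x != 7)                {0,1,2,3,4,5,6,7,8,9,10,11,12,13,14,15}
step 1: x <- (x - x)                 {0,1,2,3,4,5,6,8,9,10,11,12,13,14,15}
step 2: x <- ((lane * w) + (w // 2)) {7}
step 3: w <- (6 // -3)               {7}

Answer: 4 steps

w: 2,3,4,5,6,7,8,-2,10,11,12,13,14,15,16,17
x: 0,0,0,0,0,0,0,67,0,0,0,0,0,0,0,0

steps = 4; useful = 33; efficiency = 33/64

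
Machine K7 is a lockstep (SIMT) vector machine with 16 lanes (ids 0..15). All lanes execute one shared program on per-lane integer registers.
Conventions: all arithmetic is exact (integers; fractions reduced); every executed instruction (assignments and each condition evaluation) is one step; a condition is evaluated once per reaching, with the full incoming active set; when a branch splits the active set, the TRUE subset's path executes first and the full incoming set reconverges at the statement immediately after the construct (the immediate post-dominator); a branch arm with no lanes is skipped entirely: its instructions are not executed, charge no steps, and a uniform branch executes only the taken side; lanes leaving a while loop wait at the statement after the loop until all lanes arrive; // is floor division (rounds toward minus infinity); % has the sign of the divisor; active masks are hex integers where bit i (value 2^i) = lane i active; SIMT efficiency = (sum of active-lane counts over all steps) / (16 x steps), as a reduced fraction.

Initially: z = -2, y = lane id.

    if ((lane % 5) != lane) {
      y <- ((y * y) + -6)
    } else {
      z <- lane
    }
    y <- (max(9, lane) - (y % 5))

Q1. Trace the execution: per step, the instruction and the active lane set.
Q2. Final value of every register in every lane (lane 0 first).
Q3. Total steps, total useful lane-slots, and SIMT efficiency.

step 0: eval ((lane % 5) != lane)    0xffff
step 1: y <- ((y * y) + -6)          0xffe0
step 2: z <- lane                    0x001f
step 3: y <- (max(9, lane) - (y % 5)) 0xffff

Answer: 4 steps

z: 0,1,2,3,4,-2,-2,-2,-2,-2,-2,-2,-2,-2,-2,-2
y: 9,8,7,6,5,5,9,6,6,9,6,11,9,10,14,11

steps = 4; useful = 48; efficiency = 48/64 = 3/4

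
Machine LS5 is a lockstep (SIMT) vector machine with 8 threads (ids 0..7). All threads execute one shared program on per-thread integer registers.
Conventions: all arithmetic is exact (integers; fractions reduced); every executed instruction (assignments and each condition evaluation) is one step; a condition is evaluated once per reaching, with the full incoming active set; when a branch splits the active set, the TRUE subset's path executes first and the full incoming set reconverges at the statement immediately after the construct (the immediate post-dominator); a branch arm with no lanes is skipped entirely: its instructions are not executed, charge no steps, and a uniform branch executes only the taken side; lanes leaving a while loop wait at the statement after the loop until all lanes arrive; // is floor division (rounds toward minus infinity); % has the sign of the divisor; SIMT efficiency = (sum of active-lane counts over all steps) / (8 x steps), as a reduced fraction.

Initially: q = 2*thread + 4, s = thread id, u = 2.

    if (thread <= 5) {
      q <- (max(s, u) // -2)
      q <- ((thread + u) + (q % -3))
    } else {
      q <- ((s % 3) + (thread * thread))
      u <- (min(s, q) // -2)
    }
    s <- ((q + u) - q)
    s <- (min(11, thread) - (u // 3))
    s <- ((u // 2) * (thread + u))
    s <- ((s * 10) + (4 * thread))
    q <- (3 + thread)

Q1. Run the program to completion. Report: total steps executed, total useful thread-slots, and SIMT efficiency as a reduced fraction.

Answer: 10 steps, 64 useful, 4/5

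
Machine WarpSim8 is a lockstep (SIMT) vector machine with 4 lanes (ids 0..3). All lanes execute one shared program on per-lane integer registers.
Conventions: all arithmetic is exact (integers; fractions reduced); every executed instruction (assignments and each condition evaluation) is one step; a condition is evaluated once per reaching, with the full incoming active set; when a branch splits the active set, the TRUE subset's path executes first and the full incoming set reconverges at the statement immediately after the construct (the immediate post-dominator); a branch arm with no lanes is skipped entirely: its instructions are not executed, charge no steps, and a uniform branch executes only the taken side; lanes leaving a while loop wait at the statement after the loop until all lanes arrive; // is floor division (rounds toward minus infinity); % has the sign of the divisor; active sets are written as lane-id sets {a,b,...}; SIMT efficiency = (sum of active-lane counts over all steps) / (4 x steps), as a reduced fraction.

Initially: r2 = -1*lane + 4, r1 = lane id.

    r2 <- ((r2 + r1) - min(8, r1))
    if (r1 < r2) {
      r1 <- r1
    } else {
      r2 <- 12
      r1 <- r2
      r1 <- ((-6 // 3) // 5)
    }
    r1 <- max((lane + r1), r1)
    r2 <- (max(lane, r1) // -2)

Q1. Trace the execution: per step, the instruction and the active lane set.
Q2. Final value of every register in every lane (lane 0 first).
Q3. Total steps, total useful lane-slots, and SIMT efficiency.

step 0: r2 <- ((r2 + r1) - min(8, r1)) {0,1,2,3}
step 1: eval (r1 < r2)               {0,1,2,3}
step 2: r1 <- r1                     {0,1}
step 3: r2 <- 12                     {2,3}
step 4: r1 <- r2                     {2,3}
step 5: r1 <- ((-6 // 3) // 5)       {2,3}
step 6: r1 <- max((lane + r1), r1)   {0,1,2,3}
step 7: r2 <- (max(lane, r1) // -2)  {0,1,2,3}

Answer: 8 steps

r2: 0,-1,-1,-2
r1: 0,2,1,2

steps = 8; useful = 24; efficiency = 24/32 = 3/4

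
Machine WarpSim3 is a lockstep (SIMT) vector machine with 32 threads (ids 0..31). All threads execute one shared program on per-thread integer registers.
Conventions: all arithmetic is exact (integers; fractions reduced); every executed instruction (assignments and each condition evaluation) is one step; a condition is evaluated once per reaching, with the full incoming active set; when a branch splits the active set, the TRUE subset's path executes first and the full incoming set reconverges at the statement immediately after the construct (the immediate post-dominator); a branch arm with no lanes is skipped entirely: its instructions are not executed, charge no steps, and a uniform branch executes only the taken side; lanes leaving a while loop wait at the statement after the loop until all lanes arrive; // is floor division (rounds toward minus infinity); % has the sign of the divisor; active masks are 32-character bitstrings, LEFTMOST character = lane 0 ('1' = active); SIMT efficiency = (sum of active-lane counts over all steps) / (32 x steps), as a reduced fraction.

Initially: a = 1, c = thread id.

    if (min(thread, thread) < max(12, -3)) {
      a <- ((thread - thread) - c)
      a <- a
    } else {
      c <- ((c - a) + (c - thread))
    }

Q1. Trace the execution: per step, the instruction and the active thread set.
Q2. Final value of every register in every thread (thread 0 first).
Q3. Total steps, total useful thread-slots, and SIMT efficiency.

step 0: eval (min(thread, thread) < max(12, -3)) 11111111111111111111111111111111
step 1: a <- ((thread - thread) - c) 11111111111100000000000000000000
step 2: a <- a                       11111111111100000000000000000000
step 3: c <- ((c - a) + (c - thread)) 00000000000011111111111111111111

Answer: 4 steps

a: 0,-1,-2,-3,-4,-5,-6,-7,-8,-9,-10,-11,1,1,1,1,1,1,1,1,1,1,1,1,1,1,1,1,1,1,1,1
c: 0,1,2,3,4,5,6,7,8,9,10,11,11,12,13,14,15,16,17,18,19,20,21,22,23,24,25,26,27,28,29,30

steps = 4; useful = 76; efficiency = 76/128 = 19/32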